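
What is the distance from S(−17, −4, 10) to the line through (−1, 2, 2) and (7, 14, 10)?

A direction vector is d = (8, 12, 8).
AP = (−16, −6, 8); AP·d = -136, |AP|² = 356, |d|² = 272.
distance² = |AP|² − (AP·d)²/|d|² = 356 − 18496/272 = 288, so the distance is 12√2.

12√2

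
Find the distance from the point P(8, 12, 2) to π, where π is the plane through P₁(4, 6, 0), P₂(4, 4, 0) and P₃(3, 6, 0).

P₁P₂ = (0, -2, 0) and P₁P₃ = (-1, 0, 0), so a normal is n = P₁P₂ × P₁P₃ = (0, 0, -2).
n = (0, 0, -2); n·P − 0 = -4; |n| = 2; distance = 4/2 = 2.

2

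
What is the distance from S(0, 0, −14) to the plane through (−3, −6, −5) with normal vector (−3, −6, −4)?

9/√61

The plane has equation n·(r − (−3, −6, −5)) = 0, i.e. n·r = 65.
Then n·(0, 0, −14) − 65 = −9.
|n| = √(9 + 36 + 16) = √61, so the distance is |-9|/√61 = 9/√61.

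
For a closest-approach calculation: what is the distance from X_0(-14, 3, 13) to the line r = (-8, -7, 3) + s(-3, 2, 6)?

Direction vector d = (-3, 2, 6).
AP = (-6, 10, 10), and AP × d = (40, 6, 18).
|AP × d|² = 1960 and |d|² = 49, so the distance is √(1960/49) = √40 = 2√10.

2√10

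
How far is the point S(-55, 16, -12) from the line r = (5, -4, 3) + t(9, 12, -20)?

Direction vector d = (9, 12, -20).
AP = (-60, 20, -15), and AP × d = (-220, -1335, -900).
|AP × d|² = 2640625 and |d|² = 625, so the distance is √(2640625/625) = √4225 = 65.

65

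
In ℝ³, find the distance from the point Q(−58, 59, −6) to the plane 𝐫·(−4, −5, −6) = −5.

n = (−4, −5, −6); n·P − (-5) = -22; |n| = √77; distance = 22/√77 = 2√77/7.

22/√77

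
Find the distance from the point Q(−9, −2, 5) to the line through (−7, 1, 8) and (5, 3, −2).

A direction vector is d = (12, 2, −10).
AP = (−2, −3, −3), and AP × d = (36, −56, 32).
|AP × d|² = 5456 and |d|² = 248, so the distance is √(5456/248) = √22.

√22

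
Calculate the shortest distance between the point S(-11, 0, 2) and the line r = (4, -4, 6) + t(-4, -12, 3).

Direction vector d = (-4, -12, 3).
AP = (-15, 4, -4), and AP × d = (-36, 61, 196).
|AP × d|² = 43433 and |d|² = 169, so the distance is √(43433/169) = √257.

√257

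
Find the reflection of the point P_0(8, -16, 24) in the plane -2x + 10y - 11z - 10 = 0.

With n = (-2, 10, -11), the signed offset is (n·P_0 − 10)/|n|² = -450/225 = -2.
P_0' = P_0 − 2t·n = (8, -16, 24) − (-4)·(-2, 10, -11) = (0, 24, -20).

(0, 24, -20)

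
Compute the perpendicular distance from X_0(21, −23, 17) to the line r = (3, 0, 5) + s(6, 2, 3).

Direction vector d = (6, 2, 3).
AP = (18, −23, 12), and AP × d = (−93, 18, 174).
|AP × d|² = 39249 and |d|² = 49, so the distance is √(39249/49) = √801 = 3√89.

3√89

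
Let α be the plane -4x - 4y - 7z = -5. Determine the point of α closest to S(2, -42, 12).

(6, -38, 19)

The perpendicular from S has direction n = (-4, -4, -7): r = (2, -42, 12) + μ(-4, -4, -7).
Substitute into the plane: n·(S + μn) = -5 gives 76 + 81μ = -5, so μ = -1.
Foot = (2, -42, 12) + (-1)·(-4, -4, -7) = (6, -38, 19).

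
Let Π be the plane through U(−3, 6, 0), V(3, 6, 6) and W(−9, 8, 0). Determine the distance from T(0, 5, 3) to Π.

3√11/11

UV = (6, 0, 6) and UW = (−6, 2, 0), so a normal is n = UV × UW = (−12, −36, 12).
d = |(-12)·0 + (-36)·5 + 12·3 − (-180)| / √(144 + 1296 + 144) = |36| / (12√11) = 3/√11.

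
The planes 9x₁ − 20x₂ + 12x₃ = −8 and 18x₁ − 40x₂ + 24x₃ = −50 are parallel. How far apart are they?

Divide the second equation by 2 to match normals: 9x₁ − 20x₂ + 12x₃ = -25.
Both planes have normal n = (9, −20, 12), |n| = 25. Any point on the first plane is at distance |(-25) − (-8)|/|n| = 17/25 from the second.

17/25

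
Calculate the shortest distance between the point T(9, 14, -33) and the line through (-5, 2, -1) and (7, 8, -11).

A direction vector is d = (12, 6, -10).
AP = (14, 12, -32), and AP × d = (72, -244, -60).
|AP × d|² = 68320 and |d|² = 280, so the distance is √(68320/280) = √244 = 2√61.

2√61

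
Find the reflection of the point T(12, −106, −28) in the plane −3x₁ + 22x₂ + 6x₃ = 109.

n = (−3, 22, 6), |n|² = 529, n·T − 109 = -2645, so t = -2645/529 = -5.
Foot F = T − (-5)·n = (−3, 4, 2); the reflection is 2F − T = (−18, 114, 32).

(-18, 114, 32)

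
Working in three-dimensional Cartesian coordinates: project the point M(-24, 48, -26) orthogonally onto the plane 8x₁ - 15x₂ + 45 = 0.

The perpendicular from M has direction n = (8, -15, 0): r = (-24, 48, -26) + λ(8, -15, 0).
Substitute into the plane: n·(M + λn) = -45 gives -912 + 289λ = -45, so λ = 3.
Foot = (-24, 48, -26) + 3·(8, -15, 0) = (0, 3, -26).

(0, 3, -26)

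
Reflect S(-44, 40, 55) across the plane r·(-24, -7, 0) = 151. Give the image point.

With n = (-24, -7, 0), the signed offset is (n·S − 151)/|n|² = 625/625 = 1.
S' = S − 2t·n = (-44, 40, 55) − 2·(-24, -7, 0) = (4, 54, 55).

(4, 54, 55)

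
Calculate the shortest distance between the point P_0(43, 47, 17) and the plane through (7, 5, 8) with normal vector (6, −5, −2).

The plane has equation n·(r − (7, 5, 8)) = 0, i.e. n·r = 1.
d = |6·43 + (-5)·47 + (-2)·17 − 1| / √(36 + 25 + 4) = |-12| / √65 = 12/√65.

12√65/65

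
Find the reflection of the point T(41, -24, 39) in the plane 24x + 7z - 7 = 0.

With n = (24, 0, 7), the signed offset is (n·T − 7)/|n|² = 1250/625 = 2.
T' = T − 2t·n = (41, -24, 39) − 4·(24, 0, 7) = (-55, -24, 11).

(-55, -24, 11)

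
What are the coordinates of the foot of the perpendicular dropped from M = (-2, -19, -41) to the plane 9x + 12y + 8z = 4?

(16, 5, -25)

The perpendicular from M has direction n = (9, 12, 8): r = (-2, -19, -41) + t(9, 12, 8).
Substitute into the plane: n·(M + tn) = 4 gives -574 + 289t = 4, so t = 2.
Foot = (-2, -19, -41) + 2·(9, 12, 8) = (16, 5, -25).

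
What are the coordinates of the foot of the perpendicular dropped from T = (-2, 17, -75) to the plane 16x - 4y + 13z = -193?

The perpendicular from T has direction n = (16, -4, 13): r = (-2, 17, -75) + λ(16, -4, 13).
Substitute into the plane: n·(T + λn) = -193 gives -1075 + 441λ = -193, so λ = 2.
Foot = (-2, 17, -75) + 2·(16, -4, 13) = (30, 9, -49).

(30, 9, -49)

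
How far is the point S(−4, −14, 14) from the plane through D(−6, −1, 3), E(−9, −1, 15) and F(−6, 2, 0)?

√2

DE = (−3, 0, 12) and DF = (0, 3, −3), so a normal is n = DE × DF = (−36, −9, −9).
d = |(-36)·(-4) + (-9)·(-14) + (-9)·14 − 198| / √(1296 + 81 + 81) = |-54| / (27√2) = √2.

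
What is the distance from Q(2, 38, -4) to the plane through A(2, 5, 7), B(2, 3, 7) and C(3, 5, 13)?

11√37/37

AB = (0, -2, 0) and AC = (1, 0, 6), so a normal is n = AB × AC = (-12, 0, 2).
n = (-12, 0, 2); n·P − (-10) = -22; |n| = 2√37; distance = 22/(2√37) = 11/√37.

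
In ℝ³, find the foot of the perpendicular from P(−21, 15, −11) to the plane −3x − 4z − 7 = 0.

n = (−3, 0, −4), |n|² = 25, and n·P − 7 = 100.
t = 100/25 = 4, so the foot is P − t·n = (−21, 15, −11) − 4·(−3, 0, −4) = (−9, 15, 5).

(-9, 15, 5)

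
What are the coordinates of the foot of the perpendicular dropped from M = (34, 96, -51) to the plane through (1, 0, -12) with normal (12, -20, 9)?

(70, 36, -24)

n = (12, -20, 9), |n|² = 625, and n·M − (-96) = -1875.
t = -1875/625 = -3, so the foot is M − t·n = (34, 96, -51) − (-3)·(12, -20, 9) = (70, 36, -24).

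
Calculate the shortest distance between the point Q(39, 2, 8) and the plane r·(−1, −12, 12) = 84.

n = (−1, −12, 12); n·P − 84 = -51; |n| = 17; distance = 51/17 = 3.

3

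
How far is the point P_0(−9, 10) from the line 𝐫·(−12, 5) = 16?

The normal to the line is n = (−12, 5) with |n| = 13.
|n·P_0 − 16| = |158 − 16| = 142, so the distance is 142/13.

142/13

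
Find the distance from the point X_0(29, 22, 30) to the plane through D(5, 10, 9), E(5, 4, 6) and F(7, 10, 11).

DE = (0, −6, −3) and DF = (2, 0, 2), so a normal is n = DE × DF = (−12, −6, 12).
d = |(-12)·29 + (-6)·22 + 12·30 − (-12)| / √(144 + 36 + 144) = |-108| / 18 = 6.

6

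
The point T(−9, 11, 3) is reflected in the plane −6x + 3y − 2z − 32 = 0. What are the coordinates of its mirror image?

(3, 5, 7)

With n = (−6, 3, −2), the signed offset is (n·T − 32)/|n|² = 49/49 = 1.
T' = T − 2t·n = (−9, 11, 3) − 2·(−6, 3, −2) = (3, 5, 7).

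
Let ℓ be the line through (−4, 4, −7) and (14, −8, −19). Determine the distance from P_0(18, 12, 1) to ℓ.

A direction vector is d = (18, −12, −12).
AP = (22, 8, 8), and AP × d = (0, 408, −408).
|AP × d|² = 332928 and |d|² = 612, so the distance is √(332928/612) = √544 = 4√34.

4√34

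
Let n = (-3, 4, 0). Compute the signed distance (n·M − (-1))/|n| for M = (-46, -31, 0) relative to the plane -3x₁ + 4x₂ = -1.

3

n·M − (-1) = 15.
|n| = 5, so the signed distance is 15/5 = 3.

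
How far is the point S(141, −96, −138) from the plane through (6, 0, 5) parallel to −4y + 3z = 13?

Parallel planes share the normal n = (0, −4, 3); since (6, 0, 5) lies on the plane, its equation is −4y + 3z = 15.
Then n·(141, −96, −138) − 15 = −45.
|n| = √(0 + 16 + 9) = 5, so the distance is |-45|/5 = 9.

9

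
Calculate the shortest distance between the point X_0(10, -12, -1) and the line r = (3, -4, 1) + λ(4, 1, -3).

√91

Direction vector d = (4, 1, -3).
AP = (7, -8, -2); AP·d = 26, |AP|² = 117, |d|² = 26.
distance² = |AP|² − (AP·d)²/|d|² = 117 − 676/26 = 91, so the distance is √91.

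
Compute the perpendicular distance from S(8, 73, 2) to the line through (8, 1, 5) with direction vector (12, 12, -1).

36√2

Direction vector d = (12, 12, -1).
AP = (0, 72, -3); AP·d = 867, |AP|² = 5193, |d|² = 289.
distance² = |AP|² − (AP·d)²/|d|² = 5193 − 751689/289 = 2592, so the distance is 36√2.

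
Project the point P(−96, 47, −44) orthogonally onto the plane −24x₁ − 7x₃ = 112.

n = (−24, 0, −7), |n|² = 625, and n·P − 112 = 2500.
t = 2500/625 = 4, so the foot is P − t·n = (−96, 47, −44) − 4·(−24, 0, −7) = (0, 47, −16).

(0, 47, -16)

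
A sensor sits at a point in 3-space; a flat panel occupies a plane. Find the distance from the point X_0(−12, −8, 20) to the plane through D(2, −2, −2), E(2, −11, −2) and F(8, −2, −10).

DE = (0, −9, 0) and DF = (6, 0, −8), so a normal is n = DE × DF = (72, 0, 54).
Then n·(−12, −8, 20) − 36 = 180.
|n| = √(5184 + 0 + 2916) = 90, so the distance is |180|/90 = 2.

2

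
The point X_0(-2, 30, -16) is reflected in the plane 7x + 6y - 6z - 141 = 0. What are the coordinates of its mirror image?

(-16, 18, -4)

With n = (7, 6, -6), the signed offset is (n·X_0 − 141)/|n|² = 121/121 = 1.
X_0' = X_0 − 2t·n = (-2, 30, -16) − 2·(7, 6, -6) = (-16, 18, -4).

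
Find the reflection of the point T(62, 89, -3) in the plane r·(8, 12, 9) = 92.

n = (8, 12, 9), |n|² = 289, n·T − 92 = 1445, so t = 1445/289 = 5.
Foot F = T − 5·n = (22, 29, -48); the reflection is 2F − T = (-18, -31, -93).

(-18, -31, -93)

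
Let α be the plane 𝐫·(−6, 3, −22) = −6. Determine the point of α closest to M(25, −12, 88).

(1, 0, 0)

The perpendicular from M has direction n = (−6, 3, −22): r = (25, −12, 88) + μ(−6, 3, −22).
Substitute into the plane: n·(M + μn) = -6 gives -2122 + 529μ = -6, so μ = 4.
Foot = (25, −12, 88) + 4·(−6, 3, −22) = (1, 0, 0).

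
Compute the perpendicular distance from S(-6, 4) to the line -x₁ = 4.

2

The normal to the line is n = (-1, 0) with |n| = 1.
|n·S − 4| = |6 − 4| = 2, so the distance is 2/1 = 2.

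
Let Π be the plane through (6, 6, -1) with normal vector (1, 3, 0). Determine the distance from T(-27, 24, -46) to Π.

21/√10

The plane has equation n·(r − (6, 6, -1)) = 0, i.e. n·r = 24.
Then n·(-27, 24, -46) - 24 = 21.
|n| = √(1 + 9 + 0) = √10, so the distance is |21|/√10 = 21/√10.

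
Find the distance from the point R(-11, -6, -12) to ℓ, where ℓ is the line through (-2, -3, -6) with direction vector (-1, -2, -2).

3√5

Direction vector d = (-1, -2, -2).
AP = (-9, -3, -6), and AP × d = (-6, -12, 15).
|AP × d|² = 405 and |d|² = 9, so the distance is √(405/9) = √45 = 3√5.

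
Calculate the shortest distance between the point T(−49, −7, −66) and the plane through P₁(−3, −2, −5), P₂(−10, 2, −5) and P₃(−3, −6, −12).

P₁P₂ = (−7, 4, 0) and P₁P₃ = (0, −4, −7), so a normal is n = P₁P₂ × P₁P₃ = (−28, −49, 28).
Then n·(−49, −7, −66) − 42 = −175.
|n| = √(784 + 2401 + 784) = 63, so the distance is |-175|/63 = 25/9.

25/9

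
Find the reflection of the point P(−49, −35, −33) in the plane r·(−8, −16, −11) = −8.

With n = (−8, −16, −11), the signed offset is (n·P − (-8))/|n|² = 1323/441 = 3.
P' = P − 2t·n = (−49, −35, −33) − 6·(−8, −16, −11) = (−1, 61, 33).

(-1, 61, 33)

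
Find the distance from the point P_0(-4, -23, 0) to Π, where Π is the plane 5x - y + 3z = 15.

12√35/35

Normal vector n = (5, -1, 3), and n·(-4, -23, 0) - 15 = -12.
|n| = √(25 + 1 + 9) = √35, so the distance is |-12|/√35 = 12/√35.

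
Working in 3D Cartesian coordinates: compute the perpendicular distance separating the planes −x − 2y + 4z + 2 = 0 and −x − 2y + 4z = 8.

10/√21

With common normal n = (−1, −2, 4) (|n| = √21), the distance is |(-2) − 8|/|n| = 10/√21 = 10√21/21.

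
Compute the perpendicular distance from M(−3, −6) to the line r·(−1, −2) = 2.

13/√5

The normal to the line is n = (−1, −2) with |n| = √5.
|n·M − 2| = |15 − 2| = 13, so the distance is 13/√5 = 13√5/5.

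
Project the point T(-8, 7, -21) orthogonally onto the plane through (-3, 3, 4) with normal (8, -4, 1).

(0, 3, -20)

The perpendicular from T has direction n = (8, -4, 1): r = (-8, 7, -21) + t(8, -4, 1).
Substitute into the plane: n·(T + tn) = -32 gives -113 + 81t = -32, so t = 1.
Foot = (-8, 7, -21) + 1·(8, -4, 1) = (0, 3, -20).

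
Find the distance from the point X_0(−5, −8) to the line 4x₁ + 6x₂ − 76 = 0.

72√13/13

d = |4·(-5) + 6·(-8) − 76| / √(16 + 36) = |-144|/(2√13) = 72/√13.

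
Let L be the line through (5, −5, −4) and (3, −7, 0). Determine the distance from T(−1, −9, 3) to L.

A direction vector is d = (−2, −2, 4).
AP = (−6, −4, 7); AP·d = 48, |AP|² = 101, |d|² = 24.
distance² = |AP|² − (AP·d)²/|d|² = 101 − 2304/24 = 5, so the distance is √5.

√5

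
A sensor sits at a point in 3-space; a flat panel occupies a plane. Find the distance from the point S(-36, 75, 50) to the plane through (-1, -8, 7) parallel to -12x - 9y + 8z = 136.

Parallel planes share the normal n = (-12, -9, 8); since (-1, -8, 7) lies on the plane, its equation is -12x - 9y + 8z = 140.
d = |(-12)·(-36) + (-9)·75 + 8·50 − 140| / √(144 + 81 + 64) = |17| / 17 = 1.

1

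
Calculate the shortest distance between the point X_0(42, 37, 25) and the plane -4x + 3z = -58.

7

n = (-4, 0, 3); n·P − (-58) = -35; |n| = 5; distance = 35/5 = 7.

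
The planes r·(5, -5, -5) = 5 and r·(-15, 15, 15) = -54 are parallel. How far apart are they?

13√3/15

Divide the second equation by -3 to match normals: 5x - 5y - 5z = 18.
Both planes have normal n = (5, -5, -5), |n| = 5√3. Any point on the first plane is at distance |18 − 5|/|n| = 13/(5√3) = 13√3/15 from the second.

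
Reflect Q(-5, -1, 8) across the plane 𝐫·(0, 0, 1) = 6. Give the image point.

With n = (0, 0, 1), the signed offset is (n·Q − 6)/|n|² = 2/1 = 2.
Q' = Q − 2t·n = (-5, -1, 8) − 4·(0, 0, 1) = (-5, -1, 4).

(-5, -1, 4)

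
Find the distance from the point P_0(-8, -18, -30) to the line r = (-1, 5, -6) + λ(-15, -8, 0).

√865

Direction vector d = (-15, -8, 0).
AP = (-7, -23, -24), and AP × d = (-192, 360, -289).
|AP × d|² = 249985 and |d|² = 289, so the distance is √(249985/289) = √865.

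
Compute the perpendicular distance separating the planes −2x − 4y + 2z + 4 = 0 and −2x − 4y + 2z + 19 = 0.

15/(2√6)

With common normal n = (−2, −4, 2) (|n| = 2√6), the distance is |(-4) − (-19)|/|n| = 15/(2√6) = 5√6/4.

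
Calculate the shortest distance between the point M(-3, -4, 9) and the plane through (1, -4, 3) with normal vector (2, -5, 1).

The plane has equation n·(r − (1, -4, 3)) = 0, i.e. n·r = 25.
d = |2·(-3) + (-5)·(-4) + 1·9 − 25| / √(4 + 25 + 1) = |-2| / √30 = √30/15.

2/√30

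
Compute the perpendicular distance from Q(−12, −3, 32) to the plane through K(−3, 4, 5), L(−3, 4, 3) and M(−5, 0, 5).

KL = (0, 0, −2) and KM = (−2, −4, 0), so a normal is n = KL × KM = (−8, 4, 0).
d = |(-8)·(-12) + 4·(-3) − 40| / √(64 + 16 + 0) = |44| / (4√5) = 11√5/5.

11√5/5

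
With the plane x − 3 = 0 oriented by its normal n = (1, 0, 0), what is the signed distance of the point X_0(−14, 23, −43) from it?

n·X_0 − 3 = -17.
|n| = 1, so the signed distance is -17/1 = -17.

-17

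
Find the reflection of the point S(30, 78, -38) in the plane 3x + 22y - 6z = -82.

(6, -98, 10)

With n = (3, 22, -6), the signed offset is (n·S − (-82))/|n|² = 2116/529 = 4.
S' = S − 2t·n = (30, 78, -38) − 8·(3, 22, -6) = (6, -98, 10).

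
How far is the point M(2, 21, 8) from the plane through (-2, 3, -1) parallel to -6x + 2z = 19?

3√10/10

Parallel planes share the normal n = (-6, 0, 2); since (-2, 3, -1) lies on the plane, its equation is -6x + 2z = 10.
d = |(-6)·2 + 2·8 − 10| / √(36 + 0 + 4) = |-6| / (2√10) = 3√10/10.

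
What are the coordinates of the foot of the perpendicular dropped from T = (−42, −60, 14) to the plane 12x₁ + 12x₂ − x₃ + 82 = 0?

(6, -12, 10)

n = (12, 12, −1), |n|² = 289, and n·T − (-82) = -1156.
t = -1156/289 = -4, so the foot is T − t·n = (−42, −60, 14) − (-4)·(12, 12, −1) = (6, −12, 10).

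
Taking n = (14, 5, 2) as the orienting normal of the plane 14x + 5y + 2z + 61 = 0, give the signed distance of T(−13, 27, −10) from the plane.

-2/5

n·T − (-61) = -6.
|n| = 15, so the signed distance is -6/15 = -2/5.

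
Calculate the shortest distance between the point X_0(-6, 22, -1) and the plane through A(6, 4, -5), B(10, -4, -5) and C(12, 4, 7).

10/√6

AB = (4, -8, 0) and AC = (6, 0, 12), so a normal is n = AB × AC = (-96, -48, 48).
Then n·(-6, 22, -1) - (-1008) = 480.
|n| = √(9216 + 2304 + 2304) = 48√6, so the distance is |480|/(48√6) = 10/√6.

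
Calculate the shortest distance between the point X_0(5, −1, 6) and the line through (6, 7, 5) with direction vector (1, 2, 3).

2√13

Direction vector d = (1, 2, 3).
AP = (−1, −8, 1); AP·d = -14, |AP|² = 66, |d|² = 14.
distance² = |AP|² − (AP·d)²/|d|² = 66 − 196/14 = 52, so the distance is 2√13.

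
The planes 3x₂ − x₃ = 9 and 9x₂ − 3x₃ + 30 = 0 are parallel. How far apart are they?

19√10/10

Divide the second equation by 3 to match normals: 3x₂ − x₃ = -10.
With common normal n = (0, 3, −1) (|n| = √10), the distance is |9 − (-10)|/|n| = 19/√10.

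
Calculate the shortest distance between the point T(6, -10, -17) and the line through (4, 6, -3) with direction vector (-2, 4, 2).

6√2

Direction vector d = (-2, 4, 2).
AP = (2, -16, -14), and AP × d = (24, 24, -24).
|AP × d|² = 1728 and |d|² = 24, so the distance is √(1728/24) = √72 = 6√2.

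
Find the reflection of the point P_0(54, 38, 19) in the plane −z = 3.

(54, 38, -25)

With n = (0, 0, −1), the signed offset is (n·P_0 − 3)/|n|² = -22/1 = -22.
P_0' = P_0 − 2t·n = (54, 38, 19) − (-44)·(0, 0, −1) = (54, 38, −25).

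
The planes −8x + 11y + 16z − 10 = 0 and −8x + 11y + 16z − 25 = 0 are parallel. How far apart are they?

With common normal n = (−8, 11, 16) (|n| = 21), the distance is |10 − 25|/|n| = 15/21 = 5/7.

5/7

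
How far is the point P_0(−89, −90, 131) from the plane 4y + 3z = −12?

Normal vector n = (0, 4, 3), and n·(−89, −90, 131) − (−12) = 45.
|n| = √(0 + 16 + 9) = 5, so the distance is |45|/5 = 9.

9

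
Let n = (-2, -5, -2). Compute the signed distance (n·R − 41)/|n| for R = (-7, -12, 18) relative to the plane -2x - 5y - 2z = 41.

-3/√33

n·R − 41 = -3.
|n| = √33, so the signed distance is -3/√33.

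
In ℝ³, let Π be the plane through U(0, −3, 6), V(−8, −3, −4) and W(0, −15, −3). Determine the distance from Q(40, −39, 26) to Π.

6√2/5

UV = (−8, 0, −10) and UW = (0, −12, −9), so a normal is n = UV × UW = (−120, −72, 96).
Then n·(40, −39, 26) − 792 = −288.
|n| = √(14400 + 5184 + 9216) = 120√2, so the distance is |-288|/(120√2) = 6√2/5.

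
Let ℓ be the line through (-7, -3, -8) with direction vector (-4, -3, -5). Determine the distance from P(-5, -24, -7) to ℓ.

6√11

Direction vector d = (-4, -3, -5).
AP = (2, -21, 1), and AP × d = (108, 6, -90).
|AP × d|² = 19800 and |d|² = 50, so the distance is √(19800/50) = √396 = 6√11.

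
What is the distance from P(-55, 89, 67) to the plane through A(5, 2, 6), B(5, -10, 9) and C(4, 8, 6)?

AB = (0, -12, 3) and AC = (-1, 6, 0), so a normal is n = AB × AC = (-18, -3, -12).
n = (-18, -3, -12); n·P − (-168) = 87; |n| = 3√53; distance = 87/(3√53) = 29√53/53.

29/√53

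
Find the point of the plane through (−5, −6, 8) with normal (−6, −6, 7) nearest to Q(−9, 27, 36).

The perpendicular from Q has direction n = (−6, −6, 7): r = (−9, 27, 36) + μ(−6, −6, 7).
Substitute into the plane: n·(Q + μn) = 122 gives 144 + 121μ = 122, so μ = -2/11.
Foot = (−9, 27, 36) + (-2/11)·(−6, −6, 7) = (−87/11, 309/11, 382/11).

(-87/11, 309/11, 382/11)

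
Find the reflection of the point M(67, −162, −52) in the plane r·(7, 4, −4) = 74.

(673/9, -1418/9, -508/9)

n = (7, 4, −4), |n|² = 81, n·M − 74 = -45, so t = -45/81 = -5/9.
Foot F = M − (-5/9)·n = (638/9, −1438/9, −488/9); the reflection is 2F − M = (673/9, −1418/9, −508/9).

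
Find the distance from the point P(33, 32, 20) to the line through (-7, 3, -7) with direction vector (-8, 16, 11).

√2729

Direction vector d = (-8, 16, 11).
AP = (40, 29, 27); AP·d = 441, |AP|² = 3170, |d|² = 441.
distance² = |AP|² − (AP·d)²/|d|² = 3170 − 194481/441 = 2729, so the distance is √2729.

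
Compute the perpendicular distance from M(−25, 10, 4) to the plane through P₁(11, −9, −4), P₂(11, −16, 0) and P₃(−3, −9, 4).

4/3

P₁P₂ = (0, −7, 4) and P₁P₃ = (−14, 0, 8), so a normal is n = P₁P₂ × P₁P₃ = (−56, −56, −98).
Then n·(−25, 10, 4) − 280 = 168.
|n| = √(3136 + 3136 + 9604) = 126, so the distance is |168|/126 = 4/3.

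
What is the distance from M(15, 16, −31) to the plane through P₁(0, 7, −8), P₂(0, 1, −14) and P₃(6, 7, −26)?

P₁P₂ = (0, −6, −6) and P₁P₃ = (6, 0, −18), so a normal is n = P₁P₂ × P₁P₃ = (108, −36, 36).
d = |108·15 + (-36)·16 + 36·(-31) − (-540)| / √(11664 + 1296 + 1296) = |468| / (36√11) = 13√11/11.

13√11/11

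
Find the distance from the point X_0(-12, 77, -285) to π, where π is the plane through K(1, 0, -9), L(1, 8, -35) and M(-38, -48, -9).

KL = (0, 8, -26) and KM = (-39, -48, 0), so a normal is n = KL × KM = (-1248, 1014, 312).
d = |(-1248)·(-12) + 1014·77 + 312·(-285) − (-4056)| / √(1557504 + 1028196 + 97344) = |8190| / 1638 = 5.

5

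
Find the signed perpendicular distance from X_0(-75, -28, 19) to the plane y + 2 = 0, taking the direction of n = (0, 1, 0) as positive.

-26

n·X_0 − (-2) = -26.
|n| = 1, so the signed distance is -26/1 = -26.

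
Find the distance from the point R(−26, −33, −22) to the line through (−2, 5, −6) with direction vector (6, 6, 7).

2√85

Direction vector d = (6, 6, 7).
AP = (−24, −38, −16); AP·d = -484, |AP|² = 2276, |d|² = 121.
distance² = |AP|² − (AP·d)²/|d|² = 2276 − 234256/121 = 340, so the distance is 2√85.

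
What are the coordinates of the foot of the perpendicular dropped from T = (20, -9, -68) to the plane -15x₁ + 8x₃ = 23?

(-25, -9, -44)

n = (-15, 0, 8), |n|² = 289, and n·T − 23 = -867.
t = -867/289 = -3, so the foot is T − t·n = (20, -9, -68) − (-3)·(-15, 0, 8) = (-25, -9, -44).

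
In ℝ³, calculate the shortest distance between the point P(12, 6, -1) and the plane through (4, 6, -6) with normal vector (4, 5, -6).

2/√77

The plane has equation n·(r − (4, 6, -6)) = 0, i.e. n·r = 82.
Then n·(12, 6, -1) - 82 = 2.
|n| = √(16 + 25 + 36) = √77, so the distance is |2|/√77 = 2√77/77.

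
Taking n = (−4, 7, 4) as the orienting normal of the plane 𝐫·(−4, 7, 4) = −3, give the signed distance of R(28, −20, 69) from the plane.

3

n·R − (-3) = 27.
|n| = 9, so the signed distance is 27/9 = 3.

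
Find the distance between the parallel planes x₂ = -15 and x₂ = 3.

18

Both planes have normal n = (0, 1, 0), |n| = 1. Any point on the first plane is at distance |3 − (-15)|/|n| = 18/1 = 18 from the second.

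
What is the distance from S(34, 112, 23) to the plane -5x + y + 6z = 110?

d = |(-5)·34 + 1·112 + 6·23 − 110| / √(25 + 1 + 36) = |-30| / √62 = 30/√62.

15√62/31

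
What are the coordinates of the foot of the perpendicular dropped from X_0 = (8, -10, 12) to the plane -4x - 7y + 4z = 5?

n = (-4, -7, 4), |n|² = 81, and n·X_0 − 5 = 81.
t = 81/81 = 1, so the foot is X_0 − t·n = (8, -10, 12) − 1·(-4, -7, 4) = (12, -3, 8).

(12, -3, 8)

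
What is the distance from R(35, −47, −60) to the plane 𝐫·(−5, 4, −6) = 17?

20/√77

n = (−5, 4, −6); n·P − 17 = -20; |n| = √77; distance = 20/√77 = 20√77/77.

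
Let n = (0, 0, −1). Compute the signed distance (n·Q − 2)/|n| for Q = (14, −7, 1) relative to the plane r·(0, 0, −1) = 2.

-3

n·Q − 2 = -3.
|n| = 1, so the signed distance is -3/1 = -3.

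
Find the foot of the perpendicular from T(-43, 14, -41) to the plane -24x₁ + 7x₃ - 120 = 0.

The perpendicular from T has direction n = (-24, 0, 7): r = (-43, 14, -41) + μ(-24, 0, 7).
Substitute into the plane: n·(T + μn) = 120 gives 745 + 625μ = 120, so μ = -1.
Foot = (-43, 14, -41) + (-1)·(-24, 0, 7) = (-19, 14, -48).

(-19, 14, -48)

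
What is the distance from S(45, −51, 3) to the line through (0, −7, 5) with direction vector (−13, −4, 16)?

2√881

Direction vector d = (−13, −4, 16).
AP = (45, −44, −2), and AP × d = (−712, −694, −752).
|AP × d|² = 1554084 and |d|² = 441, so the distance is √(1554084/441) = √3524 = 2√881.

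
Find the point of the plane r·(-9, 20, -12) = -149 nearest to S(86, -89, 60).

n = (-9, 20, -12), |n|² = 625, and n·S − (-149) = -3125.
t = -3125/625 = -5, so the foot is S − t·n = (86, -89, 60) − (-5)·(-9, 20, -12) = (41, 11, 0).

(41, 11, 0)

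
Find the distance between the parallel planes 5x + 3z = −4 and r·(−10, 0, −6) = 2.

Divide the second equation by -2 to match normals: 5x + 3z = -1.
Both planes have normal n = (5, 0, 3), |n| = √34. Any point on the first plane is at distance |(-1) − (-4)|/|n| = 3/√34 = 3√34/34 from the second.

3/√34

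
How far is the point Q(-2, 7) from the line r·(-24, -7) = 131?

The normal to the line is n = (-24, -7) with |n| = 25.
|n·Q − 131| = |-1 − 131| = 132, so the distance is 132/25.

132/25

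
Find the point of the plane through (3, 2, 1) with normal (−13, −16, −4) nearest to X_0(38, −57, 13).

(51, -41, 17)

The perpendicular from X_0 has direction n = (−13, −16, −4): r = (38, −57, 13) + t(−13, −16, −4).
Substitute into the plane: n·(X_0 + tn) = -75 gives 366 + 441t = -75, so t = -1.
Foot = (38, −57, 13) + (-1)·(−13, −16, −4) = (51, −41, 17).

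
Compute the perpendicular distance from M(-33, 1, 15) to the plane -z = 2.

Normal vector n = (0, 0, -1), and n·(-33, 1, 15) - 2 = -17.
|n| = √(0 + 0 + 1) = 1, so the distance is |-17|/1 = 17.

17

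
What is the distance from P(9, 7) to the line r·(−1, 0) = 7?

d = |(-1)·9 + 0·7 − 7| / √(1 + 0) = |-16|/1 = 16.

16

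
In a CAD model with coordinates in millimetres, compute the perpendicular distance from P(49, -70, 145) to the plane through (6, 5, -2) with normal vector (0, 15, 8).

3

The plane has equation n·(r − (6, 5, -2)) = 0, i.e. n·r = 59.
d = |15·(-70) + 8·145 − 59| / √(0 + 225 + 64) = |51| / 17 = 3.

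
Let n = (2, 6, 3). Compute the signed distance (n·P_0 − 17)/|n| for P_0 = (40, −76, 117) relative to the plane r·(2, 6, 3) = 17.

-6

n·P_0 − 17 = -42.
|n| = 7, so the signed distance is -42/7 = -6.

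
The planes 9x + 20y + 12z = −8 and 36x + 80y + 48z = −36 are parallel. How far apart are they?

Divide the second equation by 4 to match normals: 9x + 20y + 12z = -9.
Both planes have normal n = (9, 20, 12), |n| = 25. Any point on the first plane is at distance |(-9) − (-8)|/|n| = 1/25 from the second.

1/25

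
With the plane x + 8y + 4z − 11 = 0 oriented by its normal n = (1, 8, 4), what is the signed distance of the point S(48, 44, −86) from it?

5

n·S − 11 = 45.
|n| = 9, so the signed distance is 45/9 = 5.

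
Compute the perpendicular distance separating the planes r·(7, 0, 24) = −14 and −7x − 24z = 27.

Divide the second equation by -1 to match normals: 7x + 24z = -27.
Both planes have normal n = (7, 0, 24), |n| = 25. Any point on the first plane is at distance |(-27) − (-14)|/|n| = 13/25 from the second.

13/25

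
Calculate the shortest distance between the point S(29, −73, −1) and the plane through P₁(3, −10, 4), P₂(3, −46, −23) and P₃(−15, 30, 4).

13/25

P₁P₂ = (0, −36, −27) and P₁P₃ = (−18, 40, 0), so a normal is n = P₁P₂ × P₁P₃ = (1080, 486, −648).
n = (1080, 486, −648); n·P − (-4212) = 702; |n| = 1350; distance = 702/1350 = 13/25.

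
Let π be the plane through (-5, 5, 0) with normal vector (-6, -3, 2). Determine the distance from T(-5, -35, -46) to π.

4

The plane has equation n·(r − (-5, 5, 0)) = 0, i.e. n·r = 15.
Then n·(-5, -35, -46) - 15 = 28.
|n| = √(36 + 9 + 4) = 7, so the distance is |28|/7 = 4.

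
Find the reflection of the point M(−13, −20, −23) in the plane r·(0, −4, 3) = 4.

(-13, -444/25, -617/25)

With n = (0, −4, 3), the signed offset is (n·M − 4)/|n|² = 7/25.
M' = M − 2t·n = (−13, −20, −23) − (14/25)·(0, −4, 3) = (−13, −444/25, −617/25).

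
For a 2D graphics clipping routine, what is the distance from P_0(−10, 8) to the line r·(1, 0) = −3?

d = |1·(-10) + 0·8 − (-3)| / √(1 + 0) = |-7|/1 = 7.

7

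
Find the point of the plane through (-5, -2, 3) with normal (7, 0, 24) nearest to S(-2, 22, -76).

(19, 22, -4)

The perpendicular from S has direction n = (7, 0, 24): r = (-2, 22, -76) + μ(7, 0, 24).
Substitute into the plane: n·(S + μn) = 37 gives -1838 + 625μ = 37, so μ = 3.
Foot = (-2, 22, -76) + 3·(7, 0, 24) = (19, 22, -4).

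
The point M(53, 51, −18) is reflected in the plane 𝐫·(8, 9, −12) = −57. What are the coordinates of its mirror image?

n = (8, 9, −12), |n|² = 289, n·M − (-57) = 1156, so t = 1156/289 = 4.
Foot F = M − 4·n = (21, 15, 30); the reflection is 2F − M = (−11, −21, 78).

(-11, -21, 78)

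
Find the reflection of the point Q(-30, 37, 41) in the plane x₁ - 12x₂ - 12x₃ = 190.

(-22, -59, -55)

n = (1, -12, -12), |n|² = 289, n·Q − 190 = -1156, so t = -1156/289 = -4.
Foot F = Q − (-4)·n = (-26, -11, -7); the reflection is 2F − Q = (-22, -59, -55).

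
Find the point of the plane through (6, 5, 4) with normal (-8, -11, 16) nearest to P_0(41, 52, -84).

The perpendicular from P_0 has direction n = (-8, -11, 16): r = (41, 52, -84) + λ(-8, -11, 16).
Substitute into the plane: n·(P_0 + λn) = -39 gives -2244 + 441λ = -39, so λ = 5.
Foot = (41, 52, -84) + 5·(-8, -11, 16) = (1, -3, -4).

(1, -3, -4)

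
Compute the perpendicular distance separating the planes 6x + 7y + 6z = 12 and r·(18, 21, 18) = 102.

Divide the second equation by 3 to match normals: 6x + 7y + 6z = 34.
With common normal n = (6, 7, 6) (|n| = 11), the distance is |12 − 34|/|n| = 22/11 = 2.

2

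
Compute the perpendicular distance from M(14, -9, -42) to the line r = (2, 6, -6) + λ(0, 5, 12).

Direction vector d = (0, 5, 12).
AP = (12, -15, -36); AP·d = -507, |AP|² = 1665, |d|² = 169.
distance² = |AP|² − (AP·d)²/|d|² = 1665 − 257049/169 = 144, so the distance is 12.

12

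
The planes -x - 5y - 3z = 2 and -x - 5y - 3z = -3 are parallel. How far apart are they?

With common normal n = (-1, -5, -3) (|n| = √35), the distance is |2 − (-3)|/|n| = 5/√35.

5/√35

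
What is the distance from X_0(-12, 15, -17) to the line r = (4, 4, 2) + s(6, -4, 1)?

3√29

Direction vector d = (6, -4, 1).
AP = (-16, 11, -19), and AP × d = (-65, -98, -2).
|AP × d|² = 13833 and |d|² = 53, so the distance is √(13833/53) = √261 = 3√29.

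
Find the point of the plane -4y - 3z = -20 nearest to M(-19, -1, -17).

(-19, 11, -8)

The perpendicular from M has direction n = (0, -4, -3): r = (-19, -1, -17) + μ(0, -4, -3).
Substitute into the plane: n·(M + μn) = -20 gives 55 + 25μ = -20, so μ = -3.
Foot = (-19, -1, -17) + (-3)·(0, -4, -3) = (-19, 11, -8).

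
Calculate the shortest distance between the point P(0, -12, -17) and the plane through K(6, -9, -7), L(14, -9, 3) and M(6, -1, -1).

KL = (8, 0, 10) and KM = (0, 8, 6), so a normal is n = KL × KM = (-80, -48, 64).
n = (-80, -48, 64); n·P − (-496) = -16; |n| = 80√2; distance = 16/(80√2) = 1/(5√2).

1/(5√2)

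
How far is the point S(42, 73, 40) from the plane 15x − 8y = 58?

12/17

Normal vector n = (15, −8, 0), and n·(42, 73, 40) − 58 = −12.
|n| = √(225 + 64 + 0) = 17, so the distance is |-12|/17 = 12/17.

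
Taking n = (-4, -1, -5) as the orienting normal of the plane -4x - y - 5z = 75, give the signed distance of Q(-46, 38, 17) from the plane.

n·Q − 75 = -14.
|n| = √42, so the signed distance is -14/√42.

-14/√42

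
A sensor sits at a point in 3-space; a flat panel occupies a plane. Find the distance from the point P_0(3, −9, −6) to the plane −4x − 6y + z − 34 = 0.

Normal vector n = (−4, −6, 1), and n·(3, −9, −6) − 34 = 2.
|n| = √(16 + 36 + 1) = √53, so the distance is |2|/√53 = 2/√53.

2/√53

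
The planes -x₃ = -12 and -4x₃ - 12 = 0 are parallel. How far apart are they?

15

Divide the second equation by 4 to match normals: -x₃ = 3.
Both planes have normal n = (0, 0, -1), |n| = 1. Any point on the first plane is at distance |3 − (-12)|/|n| = 15/1 = 15 from the second.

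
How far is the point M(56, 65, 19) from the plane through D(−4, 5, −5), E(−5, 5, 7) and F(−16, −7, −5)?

24/17

DE = (−1, 0, 12) and DF = (−12, −12, 0), so a normal is n = DE × DF = (144, −144, 12).
d = |144·56 + (-144)·65 + 12·19 − (-1356)| / √(20736 + 20736 + 144) = |288| / 204 = 24/17.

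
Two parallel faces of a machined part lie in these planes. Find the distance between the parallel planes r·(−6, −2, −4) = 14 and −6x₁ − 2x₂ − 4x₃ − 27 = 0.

13/(2√14)

With common normal n = (−6, −2, −4) (|n| = 2√14), the distance is |14 − 27|/|n| = 13/(2√14) = 13√14/28.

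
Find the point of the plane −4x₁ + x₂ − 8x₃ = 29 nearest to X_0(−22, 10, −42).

n = (−4, 1, −8), |n|² = 81, and n·X_0 − 29 = 405.
t = 405/81 = 5, so the foot is X_0 − t·n = (−22, 10, −42) − 5·(−4, 1, −8) = (−2, 5, −2).

(-2, 5, -2)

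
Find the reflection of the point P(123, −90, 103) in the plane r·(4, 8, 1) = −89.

n = (4, 8, 1), |n|² = 81, n·P − (-89) = -36, so t = -36/81 = -4/9.
Foot F = P − (-4/9)·n = (1123/9, −778/9, 931/9); the reflection is 2F − P = (1139/9, −746/9, 935/9).

(1139/9, -746/9, 935/9)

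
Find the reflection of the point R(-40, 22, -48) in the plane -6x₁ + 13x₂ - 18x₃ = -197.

With n = (-6, 13, -18), the signed offset is (n·R − (-197))/|n|² = 1587/529 = 3.
R' = R − 2t·n = (-40, 22, -48) − 6·(-6, 13, -18) = (-4, -56, 60).

(-4, -56, 60)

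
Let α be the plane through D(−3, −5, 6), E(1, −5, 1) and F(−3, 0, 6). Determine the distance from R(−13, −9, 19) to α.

DE = (4, 0, −5) and DF = (0, 5, 0), so a normal is n = DE × DF = (25, 0, 20).
Then n·(−13, −9, 19) − 45 = 10.
|n| = √(625 + 0 + 400) = 5√41, so the distance is |10|/(5√41) = 2√41/41.

2√41/41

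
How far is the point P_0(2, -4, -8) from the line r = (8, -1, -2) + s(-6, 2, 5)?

Direction vector d = (-6, 2, 5).
AP = (-6, -3, -6), and AP × d = (-3, 66, -30).
|AP × d|² = 5265 and |d|² = 65, so the distance is √(5265/65) = √81 = 9.

9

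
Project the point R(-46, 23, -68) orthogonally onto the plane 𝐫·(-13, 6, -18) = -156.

The perpendicular from R has direction n = (-13, 6, -18): r = (-46, 23, -68) + t(-13, 6, -18).
Substitute into the plane: n·(R + tn) = -156 gives 1960 + 529t = -156, so t = -4.
Foot = (-46, 23, -68) + (-4)·(-13, 6, -18) = (6, -1, 4).

(6, -1, 4)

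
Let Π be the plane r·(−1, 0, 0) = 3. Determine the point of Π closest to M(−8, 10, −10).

(-3, 10, -10)

The perpendicular from M has direction n = (−1, 0, 0): r = (−8, 10, −10) + μ(−1, 0, 0).
Substitute into the plane: n·(M + μn) = 3 gives 8 + 1μ = 3, so μ = -5.
Foot = (−8, 10, −10) + (-5)·(−1, 0, 0) = (−3, 10, −10).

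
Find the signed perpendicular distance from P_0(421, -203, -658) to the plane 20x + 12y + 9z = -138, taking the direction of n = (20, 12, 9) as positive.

n·P_0 − (-138) = 200.
|n| = 25, so the signed distance is 200/25 = 8.

8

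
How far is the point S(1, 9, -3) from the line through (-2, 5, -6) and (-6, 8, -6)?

A direction vector is d = (-4, 3, 0).
AP = (3, 4, 3); AP·d = 0, |AP|² = 34, |d|² = 25.
distance² = |AP|² − (AP·d)²/|d|² = 34 − 0/25 = 34, so the distance is √34.

√34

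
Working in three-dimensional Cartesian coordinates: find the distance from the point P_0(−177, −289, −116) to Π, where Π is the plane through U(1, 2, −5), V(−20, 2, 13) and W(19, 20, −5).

UV = (−21, 0, 18) and UW = (18, 18, 0), so a normal is n = UV × UW = (−324, 324, −378).
Then n·(−177, −289, −116) − 2214 = 5346.
|n| = √(104976 + 104976 + 142884) = 594, so the distance is |5346|/594 = 9.

9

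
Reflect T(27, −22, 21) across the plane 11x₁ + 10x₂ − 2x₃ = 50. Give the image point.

(427/15, -62/3, 311/15)

With n = (11, 10, −2), the signed offset is (n·T − 50)/|n|² = -15/225 = -1/15.
T' = T − 2t·n = (27, −22, 21) − (-2/15)·(11, 10, −2) = (427/15, −62/3, 311/15).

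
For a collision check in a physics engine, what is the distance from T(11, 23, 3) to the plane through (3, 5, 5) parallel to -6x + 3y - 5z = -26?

16/√70

Parallel planes share the normal n = (-6, 3, -5); since (3, 5, 5) lies on the plane, its equation is -6x + 3y - 5z = -28.
Then n·(11, 23, 3) - (-28) = 16.
|n| = √(36 + 9 + 25) = √70, so the distance is |16|/√70 = 8√70/35.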